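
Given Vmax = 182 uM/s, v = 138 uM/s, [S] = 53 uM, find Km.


Km = [S] * (Vmax - v) / v
Km = 53 * (182 - 138) / 138
Km = 16.8986 uM

16.8986 uM


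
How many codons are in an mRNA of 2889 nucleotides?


codons = nucleotides / 3
codons = 2889 / 3 = 963

963


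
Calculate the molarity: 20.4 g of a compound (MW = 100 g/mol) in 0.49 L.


C = (mass / MW) / volume
C = (20.4 / 100) / 0.49
C = 0.4163 M

0.4163 M


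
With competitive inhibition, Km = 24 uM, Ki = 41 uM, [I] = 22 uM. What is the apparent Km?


Km_app = Km * (1 + [I]/Ki)
Km_app = 24 * (1 + 22/41)
Km_app = 36.878 uM

36.878 uM


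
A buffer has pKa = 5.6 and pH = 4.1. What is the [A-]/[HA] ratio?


[A-]/[HA] = 10^(pH - pKa)
= 10^(4.1 - 5.6)
= 0.0316

0.0316


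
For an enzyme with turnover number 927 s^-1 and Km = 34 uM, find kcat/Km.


Catalytic efficiency = kcat / Km
= 927 / 34
= 27.2647 uM^-1*s^-1

27.2647 uM^-1*s^-1


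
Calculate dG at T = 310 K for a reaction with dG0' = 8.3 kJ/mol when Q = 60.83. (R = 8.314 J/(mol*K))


dG = dG0' + RT * ln(Q) / 1000
dG = 8.3 + 8.314 * 310 * ln(60.83) / 1000
dG = 18.8879 kJ/mol

18.8879 kJ/mol


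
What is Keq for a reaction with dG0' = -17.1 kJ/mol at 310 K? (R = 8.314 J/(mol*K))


Keq = exp(-dG0 * 1000 / (R * T))
Keq = exp(-(-17.1) * 1000 / (8.314 * 310))
Keq = 761.0868

761.0868


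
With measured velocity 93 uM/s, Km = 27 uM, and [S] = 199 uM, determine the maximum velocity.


Vmax = v * (Km + [S]) / [S]
Vmax = 93 * (27 + 199) / 199
Vmax = 105.6181 uM/s

105.6181 uM/s


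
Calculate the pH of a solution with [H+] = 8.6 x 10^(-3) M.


pH = -log10([H+])
pH = -log10(8.6 x 10^(-3))
pH = 2.0655

2.0655


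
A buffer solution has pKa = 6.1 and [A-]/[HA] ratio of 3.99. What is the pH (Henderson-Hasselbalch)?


pH = pKa + log10([A-]/[HA])
pH = 6.1 + log10(3.99)
pH = 6.701

6.701


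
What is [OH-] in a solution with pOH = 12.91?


[OH-] = 10^(-pOH)
[OH-] = 10^(-12.91)
[OH-] = 1.230e-13 M

1.230e-13 M


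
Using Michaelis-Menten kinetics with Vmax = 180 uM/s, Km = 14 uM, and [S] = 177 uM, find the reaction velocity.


v = Vmax * [S] / (Km + [S])
v = 180 * 177 / (14 + 177)
v = 166.8063 uM/s

166.8063 uM/s


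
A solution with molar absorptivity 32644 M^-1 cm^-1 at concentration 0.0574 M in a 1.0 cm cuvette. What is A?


A = epsilon * c * l
A = 32644 * 0.0574 * 1.0
A = 1873.7656

1873.7656


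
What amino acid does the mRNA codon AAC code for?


Standard genetic code lookup.
Codon AAC -> Asn

Asn


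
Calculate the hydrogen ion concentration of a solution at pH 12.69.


[H+] = 10^(-pH)
[H+] = 10^(-12.69)
[H+] = 2.042e-13 M

2.042e-13 M


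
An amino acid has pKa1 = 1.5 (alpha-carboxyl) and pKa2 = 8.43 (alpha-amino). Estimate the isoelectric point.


pI = (pKa1 + pKa2) / 2
pI = (1.5 + 8.43) / 2
pI = 4.965

4.965


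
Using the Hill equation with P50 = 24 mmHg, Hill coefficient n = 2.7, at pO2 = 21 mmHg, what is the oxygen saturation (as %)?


Y = pO2^n / (P50^n + pO2^n)
Y = 21^2.7 / (24^2.7 + 21^2.7)
Y = 41.08%

41.08%


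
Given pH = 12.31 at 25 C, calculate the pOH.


pOH = 14 - pH
pOH = 14 - 12.31
pOH = 1.69

1.69


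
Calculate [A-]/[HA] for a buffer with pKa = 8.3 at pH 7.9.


[A-]/[HA] = 10^(pH - pKa)
= 10^(7.9 - 8.3)
= 0.3981

0.3981


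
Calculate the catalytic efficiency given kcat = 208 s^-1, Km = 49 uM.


Catalytic efficiency = kcat / Km
= 208 / 49
= 4.2449 uM^-1*s^-1

4.2449 uM^-1*s^-1


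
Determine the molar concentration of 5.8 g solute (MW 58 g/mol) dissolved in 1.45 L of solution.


C = (mass / MW) / volume
C = (5.8 / 58) / 1.45
C = 0.069 M

0.069 M


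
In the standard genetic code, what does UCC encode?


Standard genetic code lookup.
Codon UCC -> Ser

Ser


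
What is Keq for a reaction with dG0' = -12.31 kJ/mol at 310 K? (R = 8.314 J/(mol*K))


Keq = exp(-dG0 * 1000 / (R * T))
Keq = exp(-(-12.31) * 1000 / (8.314 * 310))
Keq = 118.6576

118.6576


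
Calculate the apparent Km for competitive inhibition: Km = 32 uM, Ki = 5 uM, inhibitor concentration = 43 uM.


Km_app = Km * (1 + [I]/Ki)
Km_app = 32 * (1 + 43/5)
Km_app = 307.2 uM

307.2 uM


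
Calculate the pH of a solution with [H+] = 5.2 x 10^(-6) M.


pH = -log10([H+])
pH = -log10(5.2 x 10^(-6))
pH = 5.284

5.284


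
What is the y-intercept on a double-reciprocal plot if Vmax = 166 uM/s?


y-intercept = 1/Vmax
= 1/166
= 0.006 s/uM

0.006 s/uM


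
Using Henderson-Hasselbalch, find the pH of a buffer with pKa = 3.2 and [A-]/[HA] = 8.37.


pH = pKa + log10([A-]/[HA])
pH = 3.2 + log10(8.37)
pH = 4.1227

4.1227


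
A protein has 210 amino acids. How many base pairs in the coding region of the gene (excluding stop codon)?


Each amino acid = 1 codon = 3 bp
bp = 210 * 3 = 630 bp

630 bp


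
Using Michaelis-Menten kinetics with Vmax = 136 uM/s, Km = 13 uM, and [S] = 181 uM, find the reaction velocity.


v = Vmax * [S] / (Km + [S])
v = 136 * 181 / (13 + 181)
v = 126.8866 uM/s

126.8866 uM/s


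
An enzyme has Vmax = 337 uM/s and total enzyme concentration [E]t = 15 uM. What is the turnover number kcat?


kcat = Vmax / [E]t
kcat = 337 / 15
kcat = 22.4667 s^-1

22.4667 s^-1


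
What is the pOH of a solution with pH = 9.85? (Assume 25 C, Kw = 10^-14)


pOH = 14 - pH
pOH = 14 - 9.85
pOH = 4.15

4.15


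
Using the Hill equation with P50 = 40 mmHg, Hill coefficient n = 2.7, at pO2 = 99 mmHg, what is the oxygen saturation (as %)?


Y = pO2^n / (P50^n + pO2^n)
Y = 99^2.7 / (40^2.7 + 99^2.7)
Y = 92.03%

92.03%


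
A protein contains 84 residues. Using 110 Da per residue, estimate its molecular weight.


MW = n_residues * 110 Da
MW = 84 * 110
MW = 9240 Da

9240 Da


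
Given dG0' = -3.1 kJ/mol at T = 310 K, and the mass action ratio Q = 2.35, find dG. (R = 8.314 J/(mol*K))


dG = dG0' + RT * ln(Q) / 1000
dG = -3.1 + 8.314 * 310 * ln(2.35) / 1000
dG = -0.8979 kJ/mol

-0.8979 kJ/mol


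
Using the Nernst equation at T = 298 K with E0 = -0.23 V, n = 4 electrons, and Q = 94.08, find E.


E = E0 - (RT/nF) * ln(Q)
E = -0.23 - (8.314 * 298 / (4 * 96485)) * ln(94.08)
E = -0.2592 V

-0.2592 V


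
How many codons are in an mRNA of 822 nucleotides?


codons = nucleotides / 3
codons = 822 / 3 = 274

274


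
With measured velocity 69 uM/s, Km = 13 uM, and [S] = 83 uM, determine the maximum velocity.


Vmax = v * (Km + [S]) / [S]
Vmax = 69 * (13 + 83) / 83
Vmax = 79.8072 uM/s

79.8072 uM/s


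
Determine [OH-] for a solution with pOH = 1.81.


[OH-] = 10^(-pOH)
[OH-] = 10^(-1.81)
[OH-] = 0.0155 M

0.0155 M


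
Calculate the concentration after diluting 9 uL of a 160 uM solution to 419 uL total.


C2 = C1 * V1 / V2
C2 = 160 * 9 / 419
C2 = 3.4368 uM

3.4368 uM


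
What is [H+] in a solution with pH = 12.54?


[H+] = 10^(-pH)
[H+] = 10^(-12.54)
[H+] = 2.884e-13 M

2.884e-13 M


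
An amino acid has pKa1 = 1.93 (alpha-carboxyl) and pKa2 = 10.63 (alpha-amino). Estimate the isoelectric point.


pI = (pKa1 + pKa2) / 2
pI = (1.93 + 10.63) / 2
pI = 6.28

6.28


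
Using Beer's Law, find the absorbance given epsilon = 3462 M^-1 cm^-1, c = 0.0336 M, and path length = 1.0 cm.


A = epsilon * c * l
A = 3462 * 0.0336 * 1.0
A = 116.3232

116.3232


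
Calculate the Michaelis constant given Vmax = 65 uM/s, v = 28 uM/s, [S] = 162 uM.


Km = [S] * (Vmax - v) / v
Km = 162 * (65 - 28) / 28
Km = 214.0714 uM

214.0714 uM


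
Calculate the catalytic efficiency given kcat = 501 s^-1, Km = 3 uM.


Catalytic efficiency = kcat / Km
= 501 / 3
= 167.0 uM^-1*s^-1

167.0 uM^-1*s^-1


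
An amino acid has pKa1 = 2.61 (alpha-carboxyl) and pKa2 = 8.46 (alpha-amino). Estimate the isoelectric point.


pI = (pKa1 + pKa2) / 2
pI = (2.61 + 8.46) / 2
pI = 5.535

5.535


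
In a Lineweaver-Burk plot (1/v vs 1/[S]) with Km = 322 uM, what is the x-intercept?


x-intercept = -1/Km
= -1/322
= -0.0031 1/uM

-0.0031 1/uM


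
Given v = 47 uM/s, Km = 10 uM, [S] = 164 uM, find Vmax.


Vmax = v * (Km + [S]) / [S]
Vmax = 47 * (10 + 164) / 164
Vmax = 49.8659 uM/s

49.8659 uM/s


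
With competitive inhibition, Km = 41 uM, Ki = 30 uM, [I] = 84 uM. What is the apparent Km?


Km_app = Km * (1 + [I]/Ki)
Km_app = 41 * (1 + 84/30)
Km_app = 155.8 uM

155.8 uM


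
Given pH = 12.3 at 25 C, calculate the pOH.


pOH = 14 - pH
pOH = 14 - 12.3
pOH = 1.7

1.7


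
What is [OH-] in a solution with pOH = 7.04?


[OH-] = 10^(-pOH)
[OH-] = 10^(-7.04)
[OH-] = 9.120e-08 M

9.120e-08 M


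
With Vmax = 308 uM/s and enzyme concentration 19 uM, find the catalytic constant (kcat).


kcat = Vmax / [E]t
kcat = 308 / 19
kcat = 16.2105 s^-1

16.2105 s^-1


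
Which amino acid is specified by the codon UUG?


Standard genetic code lookup.
Codon UUG -> Leu

Leu


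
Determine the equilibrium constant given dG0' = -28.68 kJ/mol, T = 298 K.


Keq = exp(-dG0 * 1000 / (R * T))
Keq = exp(-(-28.68) * 1000 / (8.314 * 298))
Keq = 106494.5681

106494.5681


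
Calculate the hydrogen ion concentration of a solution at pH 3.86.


[H+] = 10^(-pH)
[H+] = 10^(-3.86)
[H+] = 1.380e-04 M

1.380e-04 M


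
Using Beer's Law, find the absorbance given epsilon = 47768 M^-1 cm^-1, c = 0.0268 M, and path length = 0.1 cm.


A = epsilon * c * l
A = 47768 * 0.0268 * 0.1
A = 128.0182

128.0182


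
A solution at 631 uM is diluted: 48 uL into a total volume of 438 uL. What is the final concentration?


C2 = C1 * V1 / V2
C2 = 631 * 48 / 438
C2 = 69.1507 uM

69.1507 uM


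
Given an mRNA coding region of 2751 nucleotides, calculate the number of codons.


codons = nucleotides / 3
codons = 2751 / 3 = 917

917


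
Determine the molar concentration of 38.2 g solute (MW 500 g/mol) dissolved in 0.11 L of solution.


C = (mass / MW) / volume
C = (38.2 / 500) / 0.11
C = 0.6945 M

0.6945 M


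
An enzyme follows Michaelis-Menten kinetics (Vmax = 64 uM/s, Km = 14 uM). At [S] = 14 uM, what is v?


v = Vmax * [S] / (Km + [S])
v = 64 * 14 / (14 + 14)
v = 32.0 uM/s

32.0 uM/s


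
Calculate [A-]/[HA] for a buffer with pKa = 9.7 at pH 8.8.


[A-]/[HA] = 10^(pH - pKa)
= 10^(8.8 - 9.7)
= 0.1259

0.1259


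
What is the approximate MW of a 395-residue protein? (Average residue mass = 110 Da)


MW = n_residues * 110 Da
MW = 395 * 110
MW = 43450 Da

43450 Da


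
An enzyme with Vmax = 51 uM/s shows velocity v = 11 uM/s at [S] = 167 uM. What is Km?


Km = [S] * (Vmax - v) / v
Km = 167 * (51 - 11) / 11
Km = 607.2727 uM

607.2727 uM


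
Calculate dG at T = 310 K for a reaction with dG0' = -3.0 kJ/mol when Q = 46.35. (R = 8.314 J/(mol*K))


dG = dG0' + RT * ln(Q) / 1000
dG = -3.0 + 8.314 * 310 * ln(46.35) / 1000
dG = 6.8872 kJ/mol

6.8872 kJ/mol


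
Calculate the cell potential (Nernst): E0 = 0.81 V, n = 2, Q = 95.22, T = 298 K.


E = E0 - (RT/nF) * ln(Q)
E = 0.81 - (8.314 * 298 / (2 * 96485)) * ln(95.22)
E = 0.7515 V

0.7515 V


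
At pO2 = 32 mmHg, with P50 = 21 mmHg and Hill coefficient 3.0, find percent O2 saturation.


Y = pO2^n / (P50^n + pO2^n)
Y = 32^3.0 / (21^3.0 + 32^3.0)
Y = 77.97%

77.97%


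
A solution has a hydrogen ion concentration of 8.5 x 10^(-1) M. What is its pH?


pH = -log10([H+])
pH = -log10(8.5 x 10^(-1))
pH = 0.0706

0.0706


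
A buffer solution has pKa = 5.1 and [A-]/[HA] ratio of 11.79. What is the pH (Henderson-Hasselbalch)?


pH = pKa + log10([A-]/[HA])
pH = 5.1 + log10(11.79)
pH = 6.1715

6.1715


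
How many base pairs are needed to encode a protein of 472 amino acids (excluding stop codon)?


Each amino acid = 1 codon = 3 bp
bp = 472 * 3 = 1416 bp

1416 bp


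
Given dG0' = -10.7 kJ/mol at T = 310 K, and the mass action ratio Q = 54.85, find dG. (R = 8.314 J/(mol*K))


dG = dG0' + RT * ln(Q) / 1000
dG = -10.7 + 8.314 * 310 * ln(54.85) / 1000
dG = -0.3788 kJ/mol

-0.3788 kJ/mol


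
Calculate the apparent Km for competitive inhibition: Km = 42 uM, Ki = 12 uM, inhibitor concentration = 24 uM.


Km_app = Km * (1 + [I]/Ki)
Km_app = 42 * (1 + 24/12)
Km_app = 126.0 uM

126.0 uM


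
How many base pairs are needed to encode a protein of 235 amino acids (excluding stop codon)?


Each amino acid = 1 codon = 3 bp
bp = 235 * 3 = 705 bp

705 bp


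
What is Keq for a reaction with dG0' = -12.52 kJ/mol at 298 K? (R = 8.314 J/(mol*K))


Keq = exp(-dG0 * 1000 / (R * T))
Keq = exp(-(-12.52) * 1000 / (8.314 * 298))
Keq = 156.5436

156.5436


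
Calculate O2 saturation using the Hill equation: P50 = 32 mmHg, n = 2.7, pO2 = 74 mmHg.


Y = pO2^n / (P50^n + pO2^n)
Y = 74^2.7 / (32^2.7 + 74^2.7)
Y = 90.58%

90.58%


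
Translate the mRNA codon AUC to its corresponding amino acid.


Standard genetic code lookup.
Codon AUC -> Ile

Ile


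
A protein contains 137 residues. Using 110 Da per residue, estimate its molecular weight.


MW = n_residues * 110 Da
MW = 137 * 110
MW = 15070 Da

15070 Da


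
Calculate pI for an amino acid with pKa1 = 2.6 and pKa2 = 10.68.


pI = (pKa1 + pKa2) / 2
pI = (2.6 + 10.68) / 2
pI = 6.64

6.64


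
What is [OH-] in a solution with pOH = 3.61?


[OH-] = 10^(-pOH)
[OH-] = 10^(-3.61)
[OH-] = 2.455e-04 M

2.455e-04 M


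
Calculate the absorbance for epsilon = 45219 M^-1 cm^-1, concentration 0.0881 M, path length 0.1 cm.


A = epsilon * c * l
A = 45219 * 0.0881 * 0.1
A = 398.3794

398.3794


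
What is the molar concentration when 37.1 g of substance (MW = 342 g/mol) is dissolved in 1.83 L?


C = (mass / MW) / volume
C = (37.1 / 342) / 1.83
C = 0.0593 M

0.0593 M


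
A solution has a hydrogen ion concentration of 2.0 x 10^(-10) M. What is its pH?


pH = -log10([H+])
pH = -log10(2.0 x 10^(-10))
pH = 9.699

9.699


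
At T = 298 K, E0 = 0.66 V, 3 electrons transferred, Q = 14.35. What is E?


E = E0 - (RT/nF) * ln(Q)
E = 0.66 - (8.314 * 298 / (3 * 96485)) * ln(14.35)
E = 0.6372 V

0.6372 V


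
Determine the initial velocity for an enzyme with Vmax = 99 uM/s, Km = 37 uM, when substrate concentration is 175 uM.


v = Vmax * [S] / (Km + [S])
v = 99 * 175 / (37 + 175)
v = 81.7217 uM/s

81.7217 uM/s


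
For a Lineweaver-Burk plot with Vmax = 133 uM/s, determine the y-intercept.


y-intercept = 1/Vmax
= 1/133
= 0.0075 s/uM

0.0075 s/uM


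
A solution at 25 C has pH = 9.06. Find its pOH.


pOH = 14 - pH
pOH = 14 - 9.06
pOH = 4.94

4.94


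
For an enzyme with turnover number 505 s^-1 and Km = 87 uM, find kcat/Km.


Catalytic efficiency = kcat / Km
= 505 / 87
= 5.8046 uM^-1*s^-1

5.8046 uM^-1*s^-1


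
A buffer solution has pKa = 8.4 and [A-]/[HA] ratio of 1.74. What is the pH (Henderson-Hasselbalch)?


pH = pKa + log10([A-]/[HA])
pH = 8.4 + log10(1.74)
pH = 8.6405

8.6405


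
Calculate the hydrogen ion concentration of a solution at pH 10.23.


[H+] = 10^(-pH)
[H+] = 10^(-10.23)
[H+] = 5.888e-11 M

5.888e-11 M


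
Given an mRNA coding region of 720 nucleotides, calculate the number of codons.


codons = nucleotides / 3
codons = 720 / 3 = 240

240


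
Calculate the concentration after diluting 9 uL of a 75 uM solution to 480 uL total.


C2 = C1 * V1 / V2
C2 = 75 * 9 / 480
C2 = 1.4062 uM

1.4062 uM


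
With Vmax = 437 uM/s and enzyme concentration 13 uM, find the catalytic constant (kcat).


kcat = Vmax / [E]t
kcat = 437 / 13
kcat = 33.6154 s^-1

33.6154 s^-1


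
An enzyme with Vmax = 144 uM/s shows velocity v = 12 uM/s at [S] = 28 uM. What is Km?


Km = [S] * (Vmax - v) / v
Km = 28 * (144 - 12) / 12
Km = 308.0 uM

308.0 uM


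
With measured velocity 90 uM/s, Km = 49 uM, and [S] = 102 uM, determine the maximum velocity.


Vmax = v * (Km + [S]) / [S]
Vmax = 90 * (49 + 102) / 102
Vmax = 133.2353 uM/s

133.2353 uM/s


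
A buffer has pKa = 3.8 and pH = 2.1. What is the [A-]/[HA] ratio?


[A-]/[HA] = 10^(pH - pKa)
= 10^(2.1 - 3.8)
= 0.02

0.02


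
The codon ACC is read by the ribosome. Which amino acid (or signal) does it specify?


Standard genetic code lookup.
Codon ACC -> Thr

Thr


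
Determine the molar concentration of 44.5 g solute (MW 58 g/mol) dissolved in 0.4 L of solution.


C = (mass / MW) / volume
C = (44.5 / 58) / 0.4
C = 1.9181 M

1.9181 M


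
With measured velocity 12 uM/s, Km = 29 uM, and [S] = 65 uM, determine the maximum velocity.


Vmax = v * (Km + [S]) / [S]
Vmax = 12 * (29 + 65) / 65
Vmax = 17.3538 uM/s

17.3538 uM/s


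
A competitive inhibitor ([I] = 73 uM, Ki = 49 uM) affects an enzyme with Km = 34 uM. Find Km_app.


Km_app = Km * (1 + [I]/Ki)
Km_app = 34 * (1 + 73/49)
Km_app = 84.6531 uM

84.6531 uM


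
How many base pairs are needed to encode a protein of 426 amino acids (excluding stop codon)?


Each amino acid = 1 codon = 3 bp
bp = 426 * 3 = 1278 bp

1278 bp


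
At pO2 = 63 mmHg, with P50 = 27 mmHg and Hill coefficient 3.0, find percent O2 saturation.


Y = pO2^n / (P50^n + pO2^n)
Y = 63^3.0 / (27^3.0 + 63^3.0)
Y = 92.7%

92.7%


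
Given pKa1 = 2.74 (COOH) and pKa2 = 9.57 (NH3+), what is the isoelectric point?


pI = (pKa1 + pKa2) / 2
pI = (2.74 + 9.57) / 2
pI = 6.155

6.155


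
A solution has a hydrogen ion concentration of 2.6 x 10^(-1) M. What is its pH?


pH = -log10([H+])
pH = -log10(2.6 x 10^(-1))
pH = 0.585

0.585


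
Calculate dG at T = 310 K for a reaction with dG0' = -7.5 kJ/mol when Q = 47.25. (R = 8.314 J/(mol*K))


dG = dG0' + RT * ln(Q) / 1000
dG = -7.5 + 8.314 * 310 * ln(47.25) / 1000
dG = 2.4368 kJ/mol

2.4368 kJ/mol


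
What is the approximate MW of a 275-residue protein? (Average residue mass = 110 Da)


MW = n_residues * 110 Da
MW = 275 * 110
MW = 30250 Da

30250 Da


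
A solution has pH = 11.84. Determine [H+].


[H+] = 10^(-pH)
[H+] = 10^(-11.84)
[H+] = 1.445e-12 M

1.445e-12 M


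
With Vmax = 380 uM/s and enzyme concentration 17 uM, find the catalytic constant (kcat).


kcat = Vmax / [E]t
kcat = 380 / 17
kcat = 22.3529 s^-1

22.3529 s^-1


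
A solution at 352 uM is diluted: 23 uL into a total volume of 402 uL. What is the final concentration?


C2 = C1 * V1 / V2
C2 = 352 * 23 / 402
C2 = 20.1393 uM

20.1393 uM


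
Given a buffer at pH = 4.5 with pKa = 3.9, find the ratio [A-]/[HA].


[A-]/[HA] = 10^(pH - pKa)
= 10^(4.5 - 3.9)
= 3.9811

3.9811


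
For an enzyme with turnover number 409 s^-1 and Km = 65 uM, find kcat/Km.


Catalytic efficiency = kcat / Km
= 409 / 65
= 6.2923 uM^-1*s^-1

6.2923 uM^-1*s^-1


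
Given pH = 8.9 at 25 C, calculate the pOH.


pOH = 14 - pH
pOH = 14 - 8.9
pOH = 5.1

5.1


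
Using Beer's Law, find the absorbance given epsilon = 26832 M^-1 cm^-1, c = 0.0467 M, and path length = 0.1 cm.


A = epsilon * c * l
A = 26832 * 0.0467 * 0.1
A = 125.3054

125.3054


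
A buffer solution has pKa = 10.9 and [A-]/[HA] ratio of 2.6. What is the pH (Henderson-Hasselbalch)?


pH = pKa + log10([A-]/[HA])
pH = 10.9 + log10(2.6)
pH = 11.315

11.315


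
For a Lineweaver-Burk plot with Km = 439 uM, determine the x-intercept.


x-intercept = -1/Km
= -1/439
= -0.0023 1/uM

-0.0023 1/uM


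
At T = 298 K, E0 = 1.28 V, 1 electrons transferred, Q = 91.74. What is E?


E = E0 - (RT/nF) * ln(Q)
E = 1.28 - (8.314 * 298 / (1 * 96485)) * ln(91.74)
E = 1.164 V

1.164 V


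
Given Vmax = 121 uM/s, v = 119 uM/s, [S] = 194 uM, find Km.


Km = [S] * (Vmax - v) / v
Km = 194 * (121 - 119) / 119
Km = 3.2605 uM

3.2605 uM


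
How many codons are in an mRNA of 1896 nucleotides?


codons = nucleotides / 3
codons = 1896 / 3 = 632

632


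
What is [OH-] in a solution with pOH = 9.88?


[OH-] = 10^(-pOH)
[OH-] = 10^(-9.88)
[OH-] = 1.318e-10 M

1.318e-10 M


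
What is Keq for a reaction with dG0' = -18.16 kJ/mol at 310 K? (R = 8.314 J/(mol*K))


Keq = exp(-dG0 * 1000 / (R * T))
Keq = exp(-(-18.16) * 1000 / (8.314 * 310))
Keq = 1148.2843

1148.2843


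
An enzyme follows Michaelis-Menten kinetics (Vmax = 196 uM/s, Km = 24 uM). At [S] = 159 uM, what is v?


v = Vmax * [S] / (Km + [S])
v = 196 * 159 / (24 + 159)
v = 170.2951 uM/s

170.2951 uM/s


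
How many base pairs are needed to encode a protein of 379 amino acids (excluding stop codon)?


Each amino acid = 1 codon = 3 bp
bp = 379 * 3 = 1137 bp

1137 bp


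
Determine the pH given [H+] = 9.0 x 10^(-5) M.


pH = -log10([H+])
pH = -log10(9.0 x 10^(-5))
pH = 4.0458

4.0458


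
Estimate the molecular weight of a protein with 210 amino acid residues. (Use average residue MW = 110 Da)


MW = n_residues * 110 Da
MW = 210 * 110
MW = 23100 Da

23100 Da


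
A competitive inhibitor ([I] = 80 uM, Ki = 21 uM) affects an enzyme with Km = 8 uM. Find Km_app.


Km_app = Km * (1 + [I]/Ki)
Km_app = 8 * (1 + 80/21)
Km_app = 38.4762 uM

38.4762 uM


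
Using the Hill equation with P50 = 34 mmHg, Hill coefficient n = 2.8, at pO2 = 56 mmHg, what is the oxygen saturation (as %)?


Y = pO2^n / (P50^n + pO2^n)
Y = 56^2.8 / (34^2.8 + 56^2.8)
Y = 80.17%

80.17%


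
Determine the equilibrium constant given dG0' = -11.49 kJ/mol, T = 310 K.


Keq = exp(-dG0 * 1000 / (R * T))
Keq = exp(-(-11.49) * 1000 / (8.314 * 310))
Keq = 86.322

86.322


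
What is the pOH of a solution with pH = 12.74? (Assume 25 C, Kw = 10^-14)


pOH = 14 - pH
pOH = 14 - 12.74
pOH = 1.26

1.26


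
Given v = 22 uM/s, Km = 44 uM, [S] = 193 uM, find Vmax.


Vmax = v * (Km + [S]) / [S]
Vmax = 22 * (44 + 193) / 193
Vmax = 27.0155 uM/s

27.0155 uM/s


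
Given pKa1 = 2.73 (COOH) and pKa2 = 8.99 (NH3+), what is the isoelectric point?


pI = (pKa1 + pKa2) / 2
pI = (2.73 + 8.99) / 2
pI = 5.86

5.86


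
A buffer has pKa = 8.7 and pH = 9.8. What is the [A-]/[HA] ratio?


[A-]/[HA] = 10^(pH - pKa)
= 10^(9.8 - 8.7)
= 12.5893

12.5893


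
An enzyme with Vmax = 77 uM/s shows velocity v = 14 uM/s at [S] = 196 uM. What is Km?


Km = [S] * (Vmax - v) / v
Km = 196 * (77 - 14) / 14
Km = 882.0 uM

882.0 uM


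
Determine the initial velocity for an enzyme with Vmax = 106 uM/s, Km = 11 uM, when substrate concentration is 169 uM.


v = Vmax * [S] / (Km + [S])
v = 106 * 169 / (11 + 169)
v = 99.5222 uM/s

99.5222 uM/s


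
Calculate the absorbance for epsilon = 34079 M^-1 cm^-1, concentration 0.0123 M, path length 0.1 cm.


A = epsilon * c * l
A = 34079 * 0.0123 * 0.1
A = 41.9172

41.9172


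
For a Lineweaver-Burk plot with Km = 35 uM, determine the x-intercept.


x-intercept = -1/Km
= -1/35
= -0.0286 1/uM

-0.0286 1/uM


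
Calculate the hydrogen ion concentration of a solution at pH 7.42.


[H+] = 10^(-pH)
[H+] = 10^(-7.42)
[H+] = 3.802e-08 M

3.802e-08 M


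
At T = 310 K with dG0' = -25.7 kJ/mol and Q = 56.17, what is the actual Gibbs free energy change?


dG = dG0' + RT * ln(Q) / 1000
dG = -25.7 + 8.314 * 310 * ln(56.17) / 1000
dG = -15.3175 kJ/mol

-15.3175 kJ/mol


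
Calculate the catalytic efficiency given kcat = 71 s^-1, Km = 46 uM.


Catalytic efficiency = kcat / Km
= 71 / 46
= 1.5435 uM^-1*s^-1

1.5435 uM^-1*s^-1


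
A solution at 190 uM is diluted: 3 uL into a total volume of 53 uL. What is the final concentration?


C2 = C1 * V1 / V2
C2 = 190 * 3 / 53
C2 = 10.7547 uM

10.7547 uM


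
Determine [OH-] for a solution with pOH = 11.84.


[OH-] = 10^(-pOH)
[OH-] = 10^(-11.84)
[OH-] = 1.445e-12 M

1.445e-12 M


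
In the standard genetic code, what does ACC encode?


Standard genetic code lookup.
Codon ACC -> Thr

Thr


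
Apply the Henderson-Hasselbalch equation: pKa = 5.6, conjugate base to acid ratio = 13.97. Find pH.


pH = pKa + log10([A-]/[HA])
pH = 5.6 + log10(13.97)
pH = 6.7452

6.7452


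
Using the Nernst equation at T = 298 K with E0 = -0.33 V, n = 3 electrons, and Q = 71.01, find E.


E = E0 - (RT/nF) * ln(Q)
E = -0.33 - (8.314 * 298 / (3 * 96485)) * ln(71.01)
E = -0.3665 V

-0.3665 V


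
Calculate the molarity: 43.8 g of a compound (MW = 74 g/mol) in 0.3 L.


C = (mass / MW) / volume
C = (43.8 / 74) / 0.3
C = 1.973 M

1.973 M


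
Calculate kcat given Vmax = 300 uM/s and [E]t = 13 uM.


kcat = Vmax / [E]t
kcat = 300 / 13
kcat = 23.0769 s^-1

23.0769 s^-1


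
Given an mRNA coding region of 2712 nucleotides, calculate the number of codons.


codons = nucleotides / 3
codons = 2712 / 3 = 904

904


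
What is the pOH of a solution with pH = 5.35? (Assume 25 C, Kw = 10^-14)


pOH = 14 - pH
pOH = 14 - 5.35
pOH = 8.65

8.65


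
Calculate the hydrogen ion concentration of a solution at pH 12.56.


[H+] = 10^(-pH)
[H+] = 10^(-12.56)
[H+] = 2.754e-13 M

2.754e-13 M


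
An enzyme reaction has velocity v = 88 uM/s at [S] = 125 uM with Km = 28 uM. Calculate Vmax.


Vmax = v * (Km + [S]) / [S]
Vmax = 88 * (28 + 125) / 125
Vmax = 107.712 uM/s

107.712 uM/s


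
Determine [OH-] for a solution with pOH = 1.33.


[OH-] = 10^(-pOH)
[OH-] = 10^(-1.33)
[OH-] = 0.0468 M

0.0468 M


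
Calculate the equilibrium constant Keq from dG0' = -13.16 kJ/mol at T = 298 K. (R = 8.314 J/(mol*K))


Keq = exp(-dG0 * 1000 / (R * T))
Keq = exp(-(-13.16) * 1000 / (8.314 * 298))
Keq = 202.6848

202.6848


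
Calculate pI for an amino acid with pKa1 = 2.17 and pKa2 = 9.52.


pI = (pKa1 + pKa2) / 2
pI = (2.17 + 9.52) / 2
pI = 5.845

5.845


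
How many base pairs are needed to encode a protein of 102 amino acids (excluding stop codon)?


Each amino acid = 1 codon = 3 bp
bp = 102 * 3 = 306 bp

306 bp


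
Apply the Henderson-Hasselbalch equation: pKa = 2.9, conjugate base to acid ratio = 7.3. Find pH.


pH = pKa + log10([A-]/[HA])
pH = 2.9 + log10(7.3)
pH = 3.7633

3.7633


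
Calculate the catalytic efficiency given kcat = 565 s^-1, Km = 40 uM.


Catalytic efficiency = kcat / Km
= 565 / 40
= 14.125 uM^-1*s^-1

14.125 uM^-1*s^-1


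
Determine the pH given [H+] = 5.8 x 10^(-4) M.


pH = -log10([H+])
pH = -log10(5.8 x 10^(-4))
pH = 3.2366

3.2366


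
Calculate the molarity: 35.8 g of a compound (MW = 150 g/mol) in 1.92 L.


C = (mass / MW) / volume
C = (35.8 / 150) / 1.92
C = 0.1243 M

0.1243 M


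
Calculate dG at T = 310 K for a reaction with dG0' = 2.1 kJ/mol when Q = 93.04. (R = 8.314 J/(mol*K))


dG = dG0' + RT * ln(Q) / 1000
dG = 2.1 + 8.314 * 310 * ln(93.04) / 1000
dG = 13.7832 kJ/mol

13.7832 kJ/mol


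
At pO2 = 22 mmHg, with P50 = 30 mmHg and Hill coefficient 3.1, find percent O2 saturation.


Y = pO2^n / (P50^n + pO2^n)
Y = 22^3.1 / (30^3.1 + 22^3.1)
Y = 27.66%

27.66%


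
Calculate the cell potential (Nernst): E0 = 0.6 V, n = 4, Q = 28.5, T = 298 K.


E = E0 - (RT/nF) * ln(Q)
E = 0.6 - (8.314 * 298 / (4 * 96485)) * ln(28.5)
E = 0.5785 V

0.5785 V


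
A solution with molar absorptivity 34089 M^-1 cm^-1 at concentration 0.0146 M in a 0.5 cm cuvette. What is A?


A = epsilon * c * l
A = 34089 * 0.0146 * 0.5
A = 248.8497

248.8497


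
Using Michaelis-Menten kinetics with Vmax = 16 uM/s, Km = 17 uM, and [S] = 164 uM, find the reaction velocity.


v = Vmax * [S] / (Km + [S])
v = 16 * 164 / (17 + 164)
v = 14.4972 uM/s

14.4972 uM/s


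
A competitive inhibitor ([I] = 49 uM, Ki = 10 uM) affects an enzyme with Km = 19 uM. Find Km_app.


Km_app = Km * (1 + [I]/Ki)
Km_app = 19 * (1 + 49/10)
Km_app = 112.1 uM

112.1 uM


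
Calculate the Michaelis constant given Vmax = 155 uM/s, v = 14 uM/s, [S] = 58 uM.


Km = [S] * (Vmax - v) / v
Km = 58 * (155 - 14) / 14
Km = 584.1429 uM

584.1429 uM


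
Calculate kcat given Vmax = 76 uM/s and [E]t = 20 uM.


kcat = Vmax / [E]t
kcat = 76 / 20
kcat = 3.8 s^-1

3.8 s^-1


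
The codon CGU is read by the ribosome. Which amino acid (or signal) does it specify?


Standard genetic code lookup.
Codon CGU -> Arg

Arg


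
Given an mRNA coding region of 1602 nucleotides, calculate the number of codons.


codons = nucleotides / 3
codons = 1602 / 3 = 534

534


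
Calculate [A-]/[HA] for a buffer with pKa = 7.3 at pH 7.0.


[A-]/[HA] = 10^(pH - pKa)
= 10^(7.0 - 7.3)
= 0.5012

0.5012


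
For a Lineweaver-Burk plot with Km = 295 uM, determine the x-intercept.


x-intercept = -1/Km
= -1/295
= -0.0034 1/uM

-0.0034 1/uM


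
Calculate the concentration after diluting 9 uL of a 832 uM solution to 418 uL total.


C2 = C1 * V1 / V2
C2 = 832 * 9 / 418
C2 = 17.9139 uM

17.9139 uM


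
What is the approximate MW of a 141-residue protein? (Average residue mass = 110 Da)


MW = n_residues * 110 Da
MW = 141 * 110
MW = 15510 Da

15510 Da


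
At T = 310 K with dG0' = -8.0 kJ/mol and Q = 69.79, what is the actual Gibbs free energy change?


dG = dG0' + RT * ln(Q) / 1000
dG = -8.0 + 8.314 * 310 * ln(69.79) / 1000
dG = 2.9421 kJ/mol

2.9421 kJ/mol


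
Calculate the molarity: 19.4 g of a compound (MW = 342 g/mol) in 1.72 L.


C = (mass / MW) / volume
C = (19.4 / 342) / 1.72
C = 0.033 M

0.033 M


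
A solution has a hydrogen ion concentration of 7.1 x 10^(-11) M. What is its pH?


pH = -log10([H+])
pH = -log10(7.1 x 10^(-11))
pH = 10.1487

10.1487


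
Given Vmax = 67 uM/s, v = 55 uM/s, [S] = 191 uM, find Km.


Km = [S] * (Vmax - v) / v
Km = 191 * (67 - 55) / 55
Km = 41.6727 uM

41.6727 uM


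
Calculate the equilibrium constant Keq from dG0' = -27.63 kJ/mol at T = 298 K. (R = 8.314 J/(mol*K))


Keq = exp(-dG0 * 1000 / (R * T))
Keq = exp(-(-27.63) * 1000 / (8.314 * 298))
Keq = 69706.3883

69706.3883


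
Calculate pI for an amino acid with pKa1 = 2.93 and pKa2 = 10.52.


pI = (pKa1 + pKa2) / 2
pI = (2.93 + 10.52) / 2
pI = 6.725

6.725


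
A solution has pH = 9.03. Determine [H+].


[H+] = 10^(-pH)
[H+] = 10^(-9.03)
[H+] = 9.333e-10 M

9.333e-10 M


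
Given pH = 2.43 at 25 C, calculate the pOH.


pOH = 14 - pH
pOH = 14 - 2.43
pOH = 11.57

11.57


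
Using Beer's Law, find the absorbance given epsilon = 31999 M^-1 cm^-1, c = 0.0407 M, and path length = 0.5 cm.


A = epsilon * c * l
A = 31999 * 0.0407 * 0.5
A = 651.1797

651.1797


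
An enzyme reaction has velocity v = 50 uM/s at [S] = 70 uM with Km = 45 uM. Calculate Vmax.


Vmax = v * (Km + [S]) / [S]
Vmax = 50 * (45 + 70) / 70
Vmax = 82.1429 uM/s

82.1429 uM/s


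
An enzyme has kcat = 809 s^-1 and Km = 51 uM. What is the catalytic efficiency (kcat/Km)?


Catalytic efficiency = kcat / Km
= 809 / 51
= 15.8627 uM^-1*s^-1

15.8627 uM^-1*s^-1


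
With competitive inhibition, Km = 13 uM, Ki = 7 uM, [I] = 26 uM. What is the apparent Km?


Km_app = Km * (1 + [I]/Ki)
Km_app = 13 * (1 + 26/7)
Km_app = 61.2857 uM

61.2857 uM


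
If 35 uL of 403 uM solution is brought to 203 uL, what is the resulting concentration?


C2 = C1 * V1 / V2
C2 = 403 * 35 / 203
C2 = 69.4828 uM

69.4828 uM


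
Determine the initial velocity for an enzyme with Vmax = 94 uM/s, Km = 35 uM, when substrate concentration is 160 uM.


v = Vmax * [S] / (Km + [S])
v = 94 * 160 / (35 + 160)
v = 77.1282 uM/s

77.1282 uM/s


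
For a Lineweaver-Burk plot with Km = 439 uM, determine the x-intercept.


x-intercept = -1/Km
= -1/439
= -0.0023 1/uM

-0.0023 1/uM


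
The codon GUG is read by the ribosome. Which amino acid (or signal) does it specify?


Standard genetic code lookup.
Codon GUG -> Val

Val


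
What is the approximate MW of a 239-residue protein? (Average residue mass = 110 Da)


MW = n_residues * 110 Da
MW = 239 * 110
MW = 26290 Da

26290 Da


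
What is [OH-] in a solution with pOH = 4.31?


[OH-] = 10^(-pOH)
[OH-] = 10^(-4.31)
[OH-] = 4.898e-05 M

4.898e-05 M


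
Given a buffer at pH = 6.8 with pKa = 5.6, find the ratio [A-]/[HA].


[A-]/[HA] = 10^(pH - pKa)
= 10^(6.8 - 5.6)
= 15.8489

15.8489


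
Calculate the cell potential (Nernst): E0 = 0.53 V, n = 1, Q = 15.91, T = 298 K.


E = E0 - (RT/nF) * ln(Q)
E = 0.53 - (8.314 * 298 / (1 * 96485)) * ln(15.91)
E = 0.4589 V

0.4589 V


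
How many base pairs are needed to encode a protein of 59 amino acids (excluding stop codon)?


Each amino acid = 1 codon = 3 bp
bp = 59 * 3 = 177 bp

177 bp


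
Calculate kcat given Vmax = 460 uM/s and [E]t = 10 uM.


kcat = Vmax / [E]t
kcat = 460 / 10
kcat = 46.0 s^-1

46.0 s^-1


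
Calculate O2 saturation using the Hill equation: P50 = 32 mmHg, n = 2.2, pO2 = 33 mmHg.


Y = pO2^n / (P50^n + pO2^n)
Y = 33^2.2 / (32^2.2 + 33^2.2)
Y = 51.69%

51.69%


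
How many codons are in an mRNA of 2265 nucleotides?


codons = nucleotides / 3
codons = 2265 / 3 = 755

755


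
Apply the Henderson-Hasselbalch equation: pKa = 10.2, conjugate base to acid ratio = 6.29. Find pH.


pH = pKa + log10([A-]/[HA])
pH = 10.2 + log10(6.29)
pH = 10.9987

10.9987


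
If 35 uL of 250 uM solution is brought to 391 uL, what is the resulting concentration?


C2 = C1 * V1 / V2
C2 = 250 * 35 / 391
C2 = 22.3785 uM

22.3785 uM


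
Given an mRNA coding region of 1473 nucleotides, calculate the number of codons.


codons = nucleotides / 3
codons = 1473 / 3 = 491

491


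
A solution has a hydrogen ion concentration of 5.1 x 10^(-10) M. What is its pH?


pH = -log10([H+])
pH = -log10(5.1 x 10^(-10))
pH = 9.2924

9.2924


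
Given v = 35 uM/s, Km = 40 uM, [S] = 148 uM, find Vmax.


Vmax = v * (Km + [S]) / [S]
Vmax = 35 * (40 + 148) / 148
Vmax = 44.4595 uM/s

44.4595 uM/s


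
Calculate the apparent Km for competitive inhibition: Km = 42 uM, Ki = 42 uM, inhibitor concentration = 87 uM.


Km_app = Km * (1 + [I]/Ki)
Km_app = 42 * (1 + 87/42)
Km_app = 129.0 uM

129.0 uM


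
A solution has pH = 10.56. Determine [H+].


[H+] = 10^(-pH)
[H+] = 10^(-10.56)
[H+] = 2.754e-11 M

2.754e-11 M


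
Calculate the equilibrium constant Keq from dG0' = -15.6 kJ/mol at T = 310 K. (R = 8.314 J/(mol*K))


Keq = exp(-dG0 * 1000 / (R * T))
Keq = exp(-(-15.6) * 1000 / (8.314 * 310))
Keq = 425.2818

425.2818


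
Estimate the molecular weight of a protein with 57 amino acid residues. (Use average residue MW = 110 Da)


MW = n_residues * 110 Da
MW = 57 * 110
MW = 6270 Da

6270 Da


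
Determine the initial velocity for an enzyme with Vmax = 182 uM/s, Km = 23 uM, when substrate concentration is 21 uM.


v = Vmax * [S] / (Km + [S])
v = 182 * 21 / (23 + 21)
v = 86.8636 uM/s

86.8636 uM/s


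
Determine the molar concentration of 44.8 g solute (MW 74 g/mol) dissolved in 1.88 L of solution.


C = (mass / MW) / volume
C = (44.8 / 74) / 1.88
C = 0.322 M

0.322 M


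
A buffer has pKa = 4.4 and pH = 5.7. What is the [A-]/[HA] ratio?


[A-]/[HA] = 10^(pH - pKa)
= 10^(5.7 - 4.4)
= 19.9526

19.9526


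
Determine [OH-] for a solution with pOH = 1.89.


[OH-] = 10^(-pOH)
[OH-] = 10^(-1.89)
[OH-] = 0.0129 M

0.0129 M


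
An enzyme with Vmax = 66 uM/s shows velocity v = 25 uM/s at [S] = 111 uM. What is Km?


Km = [S] * (Vmax - v) / v
Km = 111 * (66 - 25) / 25
Km = 182.04 uM

182.04 uM


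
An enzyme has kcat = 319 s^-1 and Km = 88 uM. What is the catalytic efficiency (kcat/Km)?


Catalytic efficiency = kcat / Km
= 319 / 88
= 3.625 uM^-1*s^-1

3.625 uM^-1*s^-1


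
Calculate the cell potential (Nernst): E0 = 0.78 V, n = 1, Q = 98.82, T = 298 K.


E = E0 - (RT/nF) * ln(Q)
E = 0.78 - (8.314 * 298 / (1 * 96485)) * ln(98.82)
E = 0.6621 V

0.6621 V


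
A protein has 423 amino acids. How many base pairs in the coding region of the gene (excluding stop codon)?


Each amino acid = 1 codon = 3 bp
bp = 423 * 3 = 1269 bp

1269 bp


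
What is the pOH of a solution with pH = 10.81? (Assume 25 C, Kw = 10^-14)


pOH = 14 - pH
pOH = 14 - 10.81
pOH = 3.19

3.19


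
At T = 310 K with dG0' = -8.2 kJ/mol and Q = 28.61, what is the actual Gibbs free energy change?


dG = dG0' + RT * ln(Q) / 1000
dG = -8.2 + 8.314 * 310 * ln(28.61) / 1000
dG = 0.4438 kJ/mol

0.4438 kJ/mol


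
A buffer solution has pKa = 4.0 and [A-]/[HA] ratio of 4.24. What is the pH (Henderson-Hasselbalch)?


pH = pKa + log10([A-]/[HA])
pH = 4.0 + log10(4.24)
pH = 4.6274

4.6274


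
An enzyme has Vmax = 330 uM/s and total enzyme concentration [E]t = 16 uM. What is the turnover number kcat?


kcat = Vmax / [E]t
kcat = 330 / 16
kcat = 20.625 s^-1

20.625 s^-1


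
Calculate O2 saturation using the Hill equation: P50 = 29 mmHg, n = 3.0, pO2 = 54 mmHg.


Y = pO2^n / (P50^n + pO2^n)
Y = 54^3.0 / (29^3.0 + 54^3.0)
Y = 86.59%

86.59%


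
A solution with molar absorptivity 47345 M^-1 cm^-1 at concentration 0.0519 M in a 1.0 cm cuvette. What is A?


A = epsilon * c * l
A = 47345 * 0.0519 * 1.0
A = 2457.2055

2457.2055


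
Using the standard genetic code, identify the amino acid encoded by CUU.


Standard genetic code lookup.
Codon CUU -> Leu

Leu


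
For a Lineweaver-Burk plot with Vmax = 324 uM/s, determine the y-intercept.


y-intercept = 1/Vmax
= 1/324
= 0.0031 s/uM

0.0031 s/uM


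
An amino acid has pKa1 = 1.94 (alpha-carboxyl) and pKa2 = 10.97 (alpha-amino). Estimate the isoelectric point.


pI = (pKa1 + pKa2) / 2
pI = (1.94 + 10.97) / 2
pI = 6.455

6.455


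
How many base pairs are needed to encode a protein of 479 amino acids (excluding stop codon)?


Each amino acid = 1 codon = 3 bp
bp = 479 * 3 = 1437 bp

1437 bp


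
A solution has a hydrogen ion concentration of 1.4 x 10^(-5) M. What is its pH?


pH = -log10([H+])
pH = -log10(1.4 x 10^(-5))
pH = 4.8539

4.8539


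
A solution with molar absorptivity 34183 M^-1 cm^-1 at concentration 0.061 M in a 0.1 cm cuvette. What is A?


A = epsilon * c * l
A = 34183 * 0.061 * 0.1
A = 208.5163

208.5163


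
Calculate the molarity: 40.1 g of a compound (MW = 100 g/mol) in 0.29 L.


C = (mass / MW) / volume
C = (40.1 / 100) / 0.29
C = 1.3828 M

1.3828 M


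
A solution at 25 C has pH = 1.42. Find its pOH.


pOH = 14 - pH
pOH = 14 - 1.42
pOH = 12.58

12.58


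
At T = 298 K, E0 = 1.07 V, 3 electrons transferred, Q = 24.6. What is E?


E = E0 - (RT/nF) * ln(Q)
E = 1.07 - (8.314 * 298 / (3 * 96485)) * ln(24.6)
E = 1.0426 V

1.0426 V


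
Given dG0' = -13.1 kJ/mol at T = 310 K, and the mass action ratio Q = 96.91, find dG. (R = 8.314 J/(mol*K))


dG = dG0' + RT * ln(Q) / 1000
dG = -13.1 + 8.314 * 310 * ln(96.91) / 1000
dG = -1.3118 kJ/mol

-1.3118 kJ/mol


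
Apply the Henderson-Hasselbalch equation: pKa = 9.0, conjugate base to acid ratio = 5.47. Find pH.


pH = pKa + log10([A-]/[HA])
pH = 9.0 + log10(5.47)
pH = 9.738

9.738


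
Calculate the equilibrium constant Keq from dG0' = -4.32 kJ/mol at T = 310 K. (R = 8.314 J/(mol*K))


Keq = exp(-dG0 * 1000 / (R * T))
Keq = exp(-(-4.32) * 1000 / (8.314 * 310))
Keq = 5.3449

5.3449


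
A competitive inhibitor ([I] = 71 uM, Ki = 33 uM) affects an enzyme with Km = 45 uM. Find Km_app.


Km_app = Km * (1 + [I]/Ki)
Km_app = 45 * (1 + 71/33)
Km_app = 141.8182 uM

141.8182 uM


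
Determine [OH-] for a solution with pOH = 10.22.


[OH-] = 10^(-pOH)
[OH-] = 10^(-10.22)
[OH-] = 6.026e-11 M

6.026e-11 M


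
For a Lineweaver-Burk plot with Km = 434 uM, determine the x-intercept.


x-intercept = -1/Km
= -1/434
= -0.0023 1/uM

-0.0023 1/uM


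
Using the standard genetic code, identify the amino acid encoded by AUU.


Standard genetic code lookup.
Codon AUU -> Ile

Ile


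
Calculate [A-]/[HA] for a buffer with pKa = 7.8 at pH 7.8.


[A-]/[HA] = 10^(pH - pKa)
= 10^(7.8 - 7.8)
= 1.0

1.0


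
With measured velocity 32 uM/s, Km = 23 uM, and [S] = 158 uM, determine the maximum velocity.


Vmax = v * (Km + [S]) / [S]
Vmax = 32 * (23 + 158) / 158
Vmax = 36.6582 uM/s

36.6582 uM/s
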